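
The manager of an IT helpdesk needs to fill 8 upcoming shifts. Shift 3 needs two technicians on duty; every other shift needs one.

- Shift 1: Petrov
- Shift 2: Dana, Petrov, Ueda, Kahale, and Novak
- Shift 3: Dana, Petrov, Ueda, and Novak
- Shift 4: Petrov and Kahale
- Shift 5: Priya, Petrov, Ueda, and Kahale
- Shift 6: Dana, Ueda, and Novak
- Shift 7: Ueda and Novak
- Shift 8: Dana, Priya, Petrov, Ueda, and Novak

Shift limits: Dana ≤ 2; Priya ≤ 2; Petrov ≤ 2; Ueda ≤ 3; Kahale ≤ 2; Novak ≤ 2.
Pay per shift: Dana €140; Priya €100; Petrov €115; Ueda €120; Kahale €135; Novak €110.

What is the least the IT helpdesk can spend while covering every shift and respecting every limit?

€1010

Shift 1 can only be covered by Petrov, so that assignment is forced.
Picking the cheapest available technician for each shift independently would cost €985, but that ignores the shift limits.
An optimal schedule: Shift 1→Petrov, Shift 2→Ueda, Shift 3→Novak+Ueda, Shift 4→Petrov, Shift 5→Priya, Shift 6→Ueda, Shift 7→Novak, Shift 8→Priya.
Total: 115 + 120 + 110 + 120 + 115 + 100 + 120 + 110 + 100 = €1010.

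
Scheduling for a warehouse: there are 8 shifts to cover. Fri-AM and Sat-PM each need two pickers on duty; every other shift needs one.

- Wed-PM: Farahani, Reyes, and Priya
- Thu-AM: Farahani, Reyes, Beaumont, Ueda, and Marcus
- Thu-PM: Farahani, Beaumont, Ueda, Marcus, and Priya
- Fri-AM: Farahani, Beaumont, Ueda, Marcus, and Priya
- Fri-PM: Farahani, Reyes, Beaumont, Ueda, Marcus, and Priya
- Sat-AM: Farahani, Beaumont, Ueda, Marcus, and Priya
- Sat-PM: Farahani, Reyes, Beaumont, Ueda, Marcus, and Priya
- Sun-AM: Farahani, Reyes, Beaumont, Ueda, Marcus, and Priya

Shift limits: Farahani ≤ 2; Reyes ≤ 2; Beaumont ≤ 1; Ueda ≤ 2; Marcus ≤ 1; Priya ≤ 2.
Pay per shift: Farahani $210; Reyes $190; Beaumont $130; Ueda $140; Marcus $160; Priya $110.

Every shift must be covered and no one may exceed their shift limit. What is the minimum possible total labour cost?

Picking the cheapest available picker for each shift independently would cost $1160, but that ignores the shift limits.
An optimal schedule: Wed-PM→Farahani, Thu-AM→Farahani, Thu-PM→Beaumont, Fri-AM→Ueda+Priya, Fri-PM→Reyes, Sat-AM→Ueda, Sat-PM→Marcus+Priya, Sun-AM→Reyes.
Total: 210 + 210 + 130 + 140 + 110 + 190 + 140 + 160 + 110 + 190 = $1590.

$1590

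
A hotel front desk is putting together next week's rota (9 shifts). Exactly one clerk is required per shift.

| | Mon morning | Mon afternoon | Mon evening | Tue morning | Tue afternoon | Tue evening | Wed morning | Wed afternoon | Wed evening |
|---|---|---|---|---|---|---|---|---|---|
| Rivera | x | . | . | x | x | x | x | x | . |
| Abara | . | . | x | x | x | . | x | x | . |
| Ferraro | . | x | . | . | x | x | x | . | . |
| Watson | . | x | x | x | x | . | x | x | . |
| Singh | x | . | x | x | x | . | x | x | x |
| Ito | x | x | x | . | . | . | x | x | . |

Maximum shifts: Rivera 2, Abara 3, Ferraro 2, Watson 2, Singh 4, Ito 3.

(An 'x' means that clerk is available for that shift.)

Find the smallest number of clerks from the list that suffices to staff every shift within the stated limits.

3

9 slots to fill and no one can take more than 4, so at least ⌈9/4⌉ = 3 clerks are needed.
Rivera, Singh, and Ito alone can cover everything: Mon morning→Singh, Mon afternoon→Ito, Mon evening→Singh, Tue morning→Rivera, Tue afternoon→Singh, Tue evening→Rivera, Wed morning→Ito, Wed afternoon→Ito, Wed evening→Singh.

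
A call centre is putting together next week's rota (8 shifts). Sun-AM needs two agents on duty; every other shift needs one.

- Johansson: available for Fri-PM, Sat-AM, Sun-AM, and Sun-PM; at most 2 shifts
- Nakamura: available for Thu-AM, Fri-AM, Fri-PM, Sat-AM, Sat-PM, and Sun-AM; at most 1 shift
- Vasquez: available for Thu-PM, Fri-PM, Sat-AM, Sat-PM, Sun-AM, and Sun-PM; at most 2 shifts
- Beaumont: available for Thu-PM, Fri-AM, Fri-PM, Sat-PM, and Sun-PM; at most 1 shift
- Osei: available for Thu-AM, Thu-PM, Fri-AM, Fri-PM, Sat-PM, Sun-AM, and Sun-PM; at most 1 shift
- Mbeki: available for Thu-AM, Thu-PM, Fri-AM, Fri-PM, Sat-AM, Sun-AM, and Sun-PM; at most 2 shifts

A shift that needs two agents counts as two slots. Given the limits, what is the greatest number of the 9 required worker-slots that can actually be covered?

9

Total capacity across all agents is 2+1+2+1+1+2 = 9, and 9 slots are needed, so at most 9 can be filled.
An assignment achieving 9: Thu-AM→Nakamura, Thu-PM→Vasquez, Fri-AM→Beaumont, Fri-PM→Mbeki, Sat-AM→Johansson, Sat-PM→Vasquez, Sun-AM→Johansson+Osei, Sun-PM→Mbeki.
Loads: Johansson 2/2, Nakamura 1/1, Vasquez 2/2, Beaumont 1/1, Osei 1/1, Mbeki 2/2.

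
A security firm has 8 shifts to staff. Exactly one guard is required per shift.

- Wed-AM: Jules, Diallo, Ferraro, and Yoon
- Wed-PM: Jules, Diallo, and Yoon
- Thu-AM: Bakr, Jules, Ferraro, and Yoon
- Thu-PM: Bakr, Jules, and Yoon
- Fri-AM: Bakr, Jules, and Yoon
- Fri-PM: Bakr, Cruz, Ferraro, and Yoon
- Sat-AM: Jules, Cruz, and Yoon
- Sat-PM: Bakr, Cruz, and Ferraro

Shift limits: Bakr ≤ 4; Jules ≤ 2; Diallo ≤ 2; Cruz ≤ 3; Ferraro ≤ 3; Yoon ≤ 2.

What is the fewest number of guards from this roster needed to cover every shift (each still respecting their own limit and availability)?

8 slots to fill and no one can take more than 4, so at least ⌈8/4⌉ = 2 guards are needed.
Any 2 guards together have capacity at most 4+3 = 7 < 8 slots, so 2 can never suffice.
Bakr, Jules, and Diallo alone can cover everything: Wed-AM→Diallo, Wed-PM→Diallo, Thu-AM→Bakr, Thu-PM→Bakr, Fri-AM→Jules, Fri-PM→Bakr, Sat-AM→Jules, Sat-PM→Bakr.

3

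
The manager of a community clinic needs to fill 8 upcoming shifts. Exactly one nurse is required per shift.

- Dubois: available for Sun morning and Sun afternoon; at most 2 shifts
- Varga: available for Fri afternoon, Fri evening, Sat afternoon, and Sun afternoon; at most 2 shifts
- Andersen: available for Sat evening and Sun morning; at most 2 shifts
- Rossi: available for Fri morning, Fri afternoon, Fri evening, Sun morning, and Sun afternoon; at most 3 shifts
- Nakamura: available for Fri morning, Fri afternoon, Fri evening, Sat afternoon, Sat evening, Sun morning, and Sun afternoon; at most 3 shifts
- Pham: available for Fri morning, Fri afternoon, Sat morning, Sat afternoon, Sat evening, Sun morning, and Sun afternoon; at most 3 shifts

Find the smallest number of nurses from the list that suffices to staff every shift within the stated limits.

8 slots to fill and no one can take more than 3, so at least ⌈8/3⌉ = 3 nurses are needed.
Dubois, Rossi, and Pham alone can cover everything: Fri morning→Rossi, Fri afternoon→Rossi, Fri evening→Rossi, Sat morning→Pham, Sat afternoon→Pham, Sat evening→Pham, Sun morning→Dubois, Sun afternoon→Dubois.

3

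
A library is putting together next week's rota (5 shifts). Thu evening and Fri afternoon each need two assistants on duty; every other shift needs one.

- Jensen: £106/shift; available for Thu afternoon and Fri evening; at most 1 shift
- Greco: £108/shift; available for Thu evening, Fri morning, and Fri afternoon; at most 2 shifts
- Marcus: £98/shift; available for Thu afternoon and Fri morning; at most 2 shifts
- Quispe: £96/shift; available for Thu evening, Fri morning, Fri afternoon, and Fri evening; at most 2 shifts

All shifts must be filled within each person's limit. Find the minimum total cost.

Thu evening can only be covered by Greco and Quispe, so that assignment is forced.
Fri afternoon can only be covered by Greco and Quispe, so that assignment is forced.
Picking the cheapest available assistant for each shift independently would cost £698, but that ignores the shift limits.
An optimal schedule: Thu afternoon→Marcus, Thu evening→Greco+Quispe, Fri morning→Marcus, Fri afternoon→Greco+Quispe, Fri evening→Jensen.
Total: 98 + 108 + 96 + 98 + 108 + 96 + 106 = £710.

£710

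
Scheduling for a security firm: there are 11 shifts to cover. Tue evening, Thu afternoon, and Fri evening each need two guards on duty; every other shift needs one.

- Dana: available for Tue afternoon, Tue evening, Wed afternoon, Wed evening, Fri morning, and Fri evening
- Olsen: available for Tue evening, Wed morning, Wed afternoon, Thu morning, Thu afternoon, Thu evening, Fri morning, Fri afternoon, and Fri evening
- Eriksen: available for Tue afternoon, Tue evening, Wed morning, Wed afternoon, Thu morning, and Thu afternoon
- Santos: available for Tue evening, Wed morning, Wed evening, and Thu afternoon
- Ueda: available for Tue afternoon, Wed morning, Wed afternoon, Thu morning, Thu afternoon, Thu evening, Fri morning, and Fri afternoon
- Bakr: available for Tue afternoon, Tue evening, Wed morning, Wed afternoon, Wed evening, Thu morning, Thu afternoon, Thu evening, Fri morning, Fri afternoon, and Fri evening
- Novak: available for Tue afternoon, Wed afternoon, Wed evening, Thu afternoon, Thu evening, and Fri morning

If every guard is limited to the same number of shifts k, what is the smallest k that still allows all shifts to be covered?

With 7 guards and 14 worker-slots to fill, someone must work at least ⌈14/7⌉ = 2 shifts, so k ≥ 2.
k = 2 works: Tue afternoon→Eriksen, Tue evening→Santos+Bakr, Wed morning→Santos, Wed afternoon→Novak, Wed evening→Dana, Thu morning→Eriksen, Thu afternoon→Bakr+Novak, Thu evening→Ueda, Fri morning→Ueda, Fri afternoon→Olsen, Fri evening→Dana+Olsen.
Loads: Dana 2, Olsen 2, Eriksen 2, Santos 2, Ueda 2, Bakr 2, Novak 2 — all ≤ 2.

2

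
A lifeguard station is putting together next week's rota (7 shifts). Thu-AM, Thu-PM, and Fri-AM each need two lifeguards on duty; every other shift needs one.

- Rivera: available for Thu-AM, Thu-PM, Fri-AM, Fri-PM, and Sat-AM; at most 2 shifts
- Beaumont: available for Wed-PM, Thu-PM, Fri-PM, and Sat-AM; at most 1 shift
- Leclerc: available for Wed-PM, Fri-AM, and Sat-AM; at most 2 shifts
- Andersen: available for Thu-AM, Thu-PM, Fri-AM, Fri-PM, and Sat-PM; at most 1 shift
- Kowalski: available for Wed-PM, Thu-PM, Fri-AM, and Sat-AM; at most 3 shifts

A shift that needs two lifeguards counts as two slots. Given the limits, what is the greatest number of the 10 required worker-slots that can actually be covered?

Total capacity across all lifeguards is 2+1+2+1+3 = 9, and 10 slots are needed, so at most 9 can be filled.
An assignment achieving 9: Wed-PM→Leclerc, Thu-AM→Rivera, Thu-PM→Beaumont+Kowalski, Fri-AM→Leclerc+Kowalski, Fri-PM→Rivera, Sat-AM→Kowalski, Sat-PM→Andersen.
Loads: Rivera 2/2, Beaumont 1/1, Leclerc 2/2, Andersen 1/1, Kowalski 3/3.

9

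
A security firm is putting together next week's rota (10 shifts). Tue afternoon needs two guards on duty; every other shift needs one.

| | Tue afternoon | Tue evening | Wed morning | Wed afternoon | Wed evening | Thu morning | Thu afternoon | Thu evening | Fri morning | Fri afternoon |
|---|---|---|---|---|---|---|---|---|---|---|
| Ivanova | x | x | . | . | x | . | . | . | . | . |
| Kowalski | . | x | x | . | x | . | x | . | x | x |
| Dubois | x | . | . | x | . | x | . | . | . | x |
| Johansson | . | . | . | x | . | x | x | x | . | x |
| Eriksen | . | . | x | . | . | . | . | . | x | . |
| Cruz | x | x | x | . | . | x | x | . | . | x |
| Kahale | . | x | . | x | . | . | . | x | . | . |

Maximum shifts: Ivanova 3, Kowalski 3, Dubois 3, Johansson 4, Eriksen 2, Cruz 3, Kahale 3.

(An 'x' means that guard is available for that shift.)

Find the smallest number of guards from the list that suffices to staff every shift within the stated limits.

11 slots to fill and no one can take more than 4, so at least ⌈11/4⌉ = 3 guards are needed.
Any 3 guards together have capacity at most 4+3+3 = 10 < 11 slots, so 3 can never suffice.
Ivanova, Kowalski, Dubois, and Johansson alone can cover everything: Tue afternoon→Ivanova+Dubois, Tue evening→Ivanova, Wed morning→Kowalski, Wed afternoon→Dubois, Wed evening→Ivanova, Thu morning→Dubois, Thu afternoon→Kowalski, Thu evening→Johansson, Fri morning→Kowalski, Fri afternoon→Johansson.

4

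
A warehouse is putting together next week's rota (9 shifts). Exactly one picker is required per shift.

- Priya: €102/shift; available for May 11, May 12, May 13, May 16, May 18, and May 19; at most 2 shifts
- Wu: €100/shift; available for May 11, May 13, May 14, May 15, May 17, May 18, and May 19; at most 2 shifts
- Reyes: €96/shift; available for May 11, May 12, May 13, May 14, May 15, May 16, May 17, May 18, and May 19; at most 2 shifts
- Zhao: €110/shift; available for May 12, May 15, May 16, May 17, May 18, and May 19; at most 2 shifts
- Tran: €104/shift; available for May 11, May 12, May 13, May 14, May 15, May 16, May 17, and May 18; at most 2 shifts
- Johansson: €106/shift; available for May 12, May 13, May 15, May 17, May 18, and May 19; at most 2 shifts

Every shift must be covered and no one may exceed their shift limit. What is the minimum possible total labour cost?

€910

Picking the cheapest available picker for each shift independently would cost €864, but that ignores the shift limits.
An optimal schedule: May 11→Reyes, May 12→Priya, May 13→Wu, May 14→Reyes, May 15→Wu, May 16→Priya, May 17→Tran, May 18→Tran, May 19→Johansson.
Total: 96 + 102 + 100 + 96 + 100 + 102 + 104 + 104 + 106 = €910.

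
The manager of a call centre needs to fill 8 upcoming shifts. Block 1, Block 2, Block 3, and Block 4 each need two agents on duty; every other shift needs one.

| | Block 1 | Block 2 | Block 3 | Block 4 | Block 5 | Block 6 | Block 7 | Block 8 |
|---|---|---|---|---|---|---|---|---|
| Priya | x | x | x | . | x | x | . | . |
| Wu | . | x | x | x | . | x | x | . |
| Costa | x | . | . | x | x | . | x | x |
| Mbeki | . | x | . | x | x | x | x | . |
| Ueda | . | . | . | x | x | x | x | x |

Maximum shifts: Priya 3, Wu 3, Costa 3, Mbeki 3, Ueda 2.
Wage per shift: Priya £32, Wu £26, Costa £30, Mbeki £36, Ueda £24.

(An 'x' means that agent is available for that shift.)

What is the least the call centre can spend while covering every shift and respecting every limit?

£348

Block 1 can only be covered by Priya and Costa, so that assignment is forced.
Block 3 can only be covered by Priya and Wu, so that assignment is forced.
Picking the cheapest available agent for each shift independently would cost £324, but that ignores the shift limits.
An optimal schedule: Block 1→Costa+Priya, Block 2→Wu+Priya, Block 3→Wu+Priya, Block 4→Costa+Mbeki, Block 5→Ueda, Block 6→Wu, Block 7→Costa, Block 8→Ueda.
Total: 30 + 32 + 26 + 32 + 26 + 32 + 30 + 36 + 24 + 26 + 30 + 24 = £348.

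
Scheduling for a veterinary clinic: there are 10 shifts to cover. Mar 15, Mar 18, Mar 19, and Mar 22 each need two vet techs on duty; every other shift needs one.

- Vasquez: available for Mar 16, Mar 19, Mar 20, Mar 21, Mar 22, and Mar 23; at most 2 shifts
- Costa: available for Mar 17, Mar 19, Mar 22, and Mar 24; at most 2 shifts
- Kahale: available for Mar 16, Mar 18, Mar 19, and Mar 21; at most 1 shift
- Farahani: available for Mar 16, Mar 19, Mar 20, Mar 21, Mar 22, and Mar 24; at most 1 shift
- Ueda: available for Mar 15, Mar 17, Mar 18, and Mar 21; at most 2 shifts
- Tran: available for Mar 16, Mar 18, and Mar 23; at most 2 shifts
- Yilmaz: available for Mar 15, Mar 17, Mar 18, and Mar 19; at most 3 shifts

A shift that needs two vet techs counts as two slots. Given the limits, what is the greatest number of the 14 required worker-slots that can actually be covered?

Total capacity across all vet techs is 2+2+1+1+2+2+3 = 13, and 14 slots are needed, so at most 13 can be filled.
An assignment achieving 13: Mar 15→Ueda+Yilmaz, Mar 16→Tran, Mar 17→Costa, Mar 18→Tran+Yilmaz, Mar 19→Kahale+Yilmaz, Mar 20→Vasquez, Mar 21→Ueda, Mar 22→Farahani, Mar 23→Vasquez, Mar 24→Costa.
Loads: Vasquez 2/2, Costa 2/2, Kahale 1/1, Farahani 1/1, Ueda 2/2, Tran 2/2, Yilmaz 3/3.

13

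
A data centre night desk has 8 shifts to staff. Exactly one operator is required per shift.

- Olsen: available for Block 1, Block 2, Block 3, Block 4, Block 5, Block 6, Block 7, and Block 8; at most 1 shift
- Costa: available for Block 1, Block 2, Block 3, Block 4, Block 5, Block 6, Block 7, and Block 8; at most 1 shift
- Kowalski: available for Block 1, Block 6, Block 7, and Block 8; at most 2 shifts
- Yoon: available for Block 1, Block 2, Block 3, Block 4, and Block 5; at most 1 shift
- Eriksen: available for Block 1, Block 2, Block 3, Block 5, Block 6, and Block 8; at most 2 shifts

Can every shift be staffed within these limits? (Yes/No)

Total capacity is 1+1+2+1+2 = 7 but 8 worker-slots are needed — infeasible.

No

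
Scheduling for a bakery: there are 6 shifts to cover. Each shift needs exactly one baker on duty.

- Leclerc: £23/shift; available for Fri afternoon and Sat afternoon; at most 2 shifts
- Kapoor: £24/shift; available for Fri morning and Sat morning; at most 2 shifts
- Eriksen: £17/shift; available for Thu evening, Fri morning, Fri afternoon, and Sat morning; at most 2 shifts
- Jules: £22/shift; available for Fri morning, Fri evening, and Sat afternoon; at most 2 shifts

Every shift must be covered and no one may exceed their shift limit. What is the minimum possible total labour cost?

£124

Thu evening can only be covered by Eriksen, so that assignment is forced.
Fri evening can only be covered by Jules, so that assignment is forced.
Picking the cheapest available baker for each shift independently would cost £112, but that ignores the shift limits.
An optimal schedule: Thu evening→Eriksen, Fri morning→Jules, Fri afternoon→Leclerc, Fri evening→Jules, Sat morning→Eriksen, Sat afternoon→Leclerc.
Total: 17 + 22 + 23 + 22 + 17 + 23 = £124.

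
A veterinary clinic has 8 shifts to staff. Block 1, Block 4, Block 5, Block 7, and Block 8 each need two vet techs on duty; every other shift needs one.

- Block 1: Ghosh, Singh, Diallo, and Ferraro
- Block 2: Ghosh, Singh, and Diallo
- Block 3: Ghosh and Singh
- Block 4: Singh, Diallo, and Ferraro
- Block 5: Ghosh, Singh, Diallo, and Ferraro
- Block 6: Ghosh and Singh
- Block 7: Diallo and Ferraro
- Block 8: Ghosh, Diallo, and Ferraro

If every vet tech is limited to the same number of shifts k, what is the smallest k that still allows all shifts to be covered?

4

With 4 vet techs and 13 worker-slots to fill, someone must work at least ⌈13/4⌉ = 4 shifts, so k ≥ 4.
k = 4 works: Block 1→Singh+Diallo, Block 2→Ghosh, Block 3→Ghosh, Block 4→Singh+Diallo, Block 5→Singh+Ferraro, Block 6→Ghosh, Block 7→Diallo+Ferraro, Block 8→Ghosh+Diallo.
Loads: Ghosh 4, Singh 3, Diallo 4, Ferraro 2 — all ≤ 4.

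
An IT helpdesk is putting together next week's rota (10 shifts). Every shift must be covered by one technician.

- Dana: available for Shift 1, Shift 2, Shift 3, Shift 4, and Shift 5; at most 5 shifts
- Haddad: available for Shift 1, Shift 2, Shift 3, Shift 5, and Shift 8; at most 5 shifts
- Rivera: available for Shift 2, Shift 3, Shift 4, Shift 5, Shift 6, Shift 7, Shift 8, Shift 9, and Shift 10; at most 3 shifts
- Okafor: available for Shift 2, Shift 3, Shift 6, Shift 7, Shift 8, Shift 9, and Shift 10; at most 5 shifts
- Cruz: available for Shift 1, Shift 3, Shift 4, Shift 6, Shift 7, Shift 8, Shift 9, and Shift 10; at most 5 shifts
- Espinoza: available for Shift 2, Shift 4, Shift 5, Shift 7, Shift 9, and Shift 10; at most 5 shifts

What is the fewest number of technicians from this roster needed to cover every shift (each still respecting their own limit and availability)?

2

10 slots to fill and no one can take more than 5, so at least ⌈10/5⌉ = 2 technicians are needed.
Dana and Okafor alone can cover everything: Shift 1→Dana, Shift 2→Dana, Shift 3→Dana, Shift 4→Dana, Shift 5→Dana, Shift 6→Okafor, Shift 7→Okafor, Shift 8→Okafor, Shift 9→Okafor, Shift 10→Okafor.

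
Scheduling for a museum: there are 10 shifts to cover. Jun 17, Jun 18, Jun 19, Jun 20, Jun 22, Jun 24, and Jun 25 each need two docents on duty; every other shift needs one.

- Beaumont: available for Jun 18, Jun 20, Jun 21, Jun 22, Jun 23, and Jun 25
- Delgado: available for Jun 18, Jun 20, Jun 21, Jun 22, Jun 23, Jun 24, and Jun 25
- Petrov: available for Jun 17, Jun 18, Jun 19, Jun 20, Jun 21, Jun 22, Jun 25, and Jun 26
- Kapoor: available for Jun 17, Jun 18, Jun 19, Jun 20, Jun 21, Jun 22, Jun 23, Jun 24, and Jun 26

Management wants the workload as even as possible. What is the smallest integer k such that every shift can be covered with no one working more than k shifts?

With 4 docents and 17 worker-slots to fill, someone must work at least ⌈17/4⌉ = 5 shifts, so k ≥ 5.
k = 5 works: Jun 17→Petrov+Kapoor, Jun 18→Beaumont+Delgado, Jun 19→Petrov+Kapoor, Jun 20→Beaumont+Delgado, Jun 21→Beaumont, Jun 22→Delgado+Petrov, Jun 23→Beaumont, Jun 24→Delgado+Kapoor, Jun 25→Beaumont+Delgado, Jun 26→Petrov.
Loads: Beaumont 5, Delgado 5, Petrov 4, Kapoor 3 — all ≤ 5.

5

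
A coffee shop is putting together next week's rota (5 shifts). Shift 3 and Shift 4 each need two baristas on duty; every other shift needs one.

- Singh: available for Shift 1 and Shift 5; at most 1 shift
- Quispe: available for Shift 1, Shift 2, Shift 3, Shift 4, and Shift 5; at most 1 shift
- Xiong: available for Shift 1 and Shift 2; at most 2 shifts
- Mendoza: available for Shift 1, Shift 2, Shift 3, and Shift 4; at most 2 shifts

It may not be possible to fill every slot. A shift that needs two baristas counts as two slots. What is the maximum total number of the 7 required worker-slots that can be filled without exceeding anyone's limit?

Total capacity across all baristas is 1+1+2+2 = 6, and 7 slots are needed, so at most 6 can be filled.
An assignment achieving 6: Shift 1→Xiong, Shift 2→Xiong, Shift 3→Quispe+Mendoza, Shift 4→Mendoza, Shift 5→Singh.
Loads: Singh 1/1, Quispe 1/1, Xiong 2/2, Mendoza 2/2.

6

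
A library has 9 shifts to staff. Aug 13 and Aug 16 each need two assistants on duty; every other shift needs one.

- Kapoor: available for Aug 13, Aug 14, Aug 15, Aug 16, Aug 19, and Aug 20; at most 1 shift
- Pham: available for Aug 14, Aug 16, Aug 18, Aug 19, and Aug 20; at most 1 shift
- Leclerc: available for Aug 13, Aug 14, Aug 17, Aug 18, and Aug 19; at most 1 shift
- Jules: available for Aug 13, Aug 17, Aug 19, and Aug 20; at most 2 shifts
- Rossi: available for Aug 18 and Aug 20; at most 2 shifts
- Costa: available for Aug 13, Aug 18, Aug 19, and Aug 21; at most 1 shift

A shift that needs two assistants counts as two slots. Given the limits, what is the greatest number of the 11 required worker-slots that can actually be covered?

Total capacity across all assistants is 1+1+1+2+2+1 = 8, and 11 slots are needed, so at most 8 can be filled.
An assignment achieving 8: Aug 13→Jules, Aug 15→Kapoor, Aug 16→Pham, Aug 17→Leclerc, Aug 18→Rossi, Aug 19→Jules, Aug 20→Rossi, Aug 21→Costa.
Loads: Kapoor 1/1, Pham 1/1, Leclerc 1/1, Jules 2/2, Rossi 2/2, Costa 1/1.

8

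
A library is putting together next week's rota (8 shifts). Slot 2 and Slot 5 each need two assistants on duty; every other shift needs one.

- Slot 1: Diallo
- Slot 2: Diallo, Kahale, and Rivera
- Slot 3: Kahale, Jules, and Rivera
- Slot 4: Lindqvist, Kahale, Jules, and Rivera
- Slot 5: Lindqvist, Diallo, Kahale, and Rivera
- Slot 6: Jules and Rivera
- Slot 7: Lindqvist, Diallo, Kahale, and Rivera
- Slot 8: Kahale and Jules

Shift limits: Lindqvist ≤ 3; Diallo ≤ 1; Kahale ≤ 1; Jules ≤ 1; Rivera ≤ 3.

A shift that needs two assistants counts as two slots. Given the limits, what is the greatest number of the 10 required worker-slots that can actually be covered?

9

Total capacity across all assistants is 3+1+1+1+3 = 9, and 10 slots are needed, so at most 9 can be filled.
An assignment achieving 9: Slot 1→Diallo, Slot 2→Rivera, Slot 3→Rivera, Slot 4→Lindqvist, Slot 5→Lindqvist+Rivera, Slot 6→Jules, Slot 7→Lindqvist, Slot 8→Kahale.
Loads: Lindqvist 3/3, Diallo 1/1, Kahale 1/1, Jules 1/1, Rivera 3/3.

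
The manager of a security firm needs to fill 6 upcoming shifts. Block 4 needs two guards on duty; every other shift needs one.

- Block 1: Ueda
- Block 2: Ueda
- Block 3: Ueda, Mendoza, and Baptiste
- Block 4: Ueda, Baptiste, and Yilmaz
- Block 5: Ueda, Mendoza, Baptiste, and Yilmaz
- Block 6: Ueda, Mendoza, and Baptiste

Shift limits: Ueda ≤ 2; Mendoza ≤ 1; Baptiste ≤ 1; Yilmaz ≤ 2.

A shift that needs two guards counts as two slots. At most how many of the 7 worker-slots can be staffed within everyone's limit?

Total capacity across all guards is 2+1+1+2 = 6, and 7 slots are needed, so at most 6 can be filled.
An assignment achieving 6: Block 1→Ueda, Block 2→Ueda, Block 3→Mendoza, Block 4→Baptiste+Yilmaz, Block 5→Yilmaz.
Loads: Ueda 2/2, Mendoza 1/1, Baptiste 1/1, Yilmaz 2/2.

6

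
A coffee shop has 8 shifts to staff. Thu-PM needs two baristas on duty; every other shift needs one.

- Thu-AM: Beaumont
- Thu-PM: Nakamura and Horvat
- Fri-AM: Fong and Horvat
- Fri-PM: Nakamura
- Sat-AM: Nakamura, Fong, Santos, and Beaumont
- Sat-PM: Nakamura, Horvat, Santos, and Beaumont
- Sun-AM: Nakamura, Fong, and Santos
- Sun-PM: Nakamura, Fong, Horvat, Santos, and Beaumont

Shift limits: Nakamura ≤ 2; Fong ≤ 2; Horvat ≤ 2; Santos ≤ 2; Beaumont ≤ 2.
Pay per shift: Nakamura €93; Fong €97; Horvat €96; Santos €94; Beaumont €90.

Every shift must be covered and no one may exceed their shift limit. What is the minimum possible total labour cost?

Thu-AM can only be covered by Beaumont, so that assignment is forced.
Thu-PM can only be covered by Nakamura and Horvat, so that assignment is forced.
Fri-PM can only be covered by Nakamura, so that assignment is forced.
Picking the cheapest available barista for each shift independently would cost €831, but that ignores the shift limits.
An optimal schedule: Thu-AM→Beaumont, Thu-PM→Nakamura+Horvat, Fri-AM→Horvat, Fri-PM→Nakamura, Sat-AM→Beaumont, Sat-PM→Santos, Sun-AM→Santos, Sun-PM→Fong.
Total: 90 + 93 + 96 + 96 + 93 + 90 + 94 + 94 + 97 = €843.

€843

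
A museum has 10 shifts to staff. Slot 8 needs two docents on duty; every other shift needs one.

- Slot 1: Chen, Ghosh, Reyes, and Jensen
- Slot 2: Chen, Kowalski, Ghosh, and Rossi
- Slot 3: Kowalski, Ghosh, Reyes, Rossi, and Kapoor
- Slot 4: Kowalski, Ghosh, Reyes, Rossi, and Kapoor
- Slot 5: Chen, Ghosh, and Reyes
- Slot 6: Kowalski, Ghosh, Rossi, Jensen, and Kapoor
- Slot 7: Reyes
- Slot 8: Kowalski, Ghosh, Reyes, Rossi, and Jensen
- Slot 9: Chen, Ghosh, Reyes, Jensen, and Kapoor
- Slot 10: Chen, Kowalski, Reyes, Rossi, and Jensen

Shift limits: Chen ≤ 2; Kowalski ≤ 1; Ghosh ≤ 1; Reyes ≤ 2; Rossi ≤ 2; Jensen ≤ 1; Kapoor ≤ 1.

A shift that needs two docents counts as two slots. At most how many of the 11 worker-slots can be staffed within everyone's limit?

Total capacity across all docents is 2+1+1+2+2+1+1 = 10, and 11 slots are needed, so at most 10 can be filled.
An assignment achieving 10: Slot 1→Chen, Slot 2→Kowalski, Slot 3→Ghosh, Slot 4→Reyes, Slot 5→Chen, Slot 6→Rossi, Slot 7→Reyes, Slot 8→Rossi+Jensen, Slot 9→Kapoor.
Loads: Chen 2/2, Kowalski 1/1, Ghosh 1/1, Reyes 2/2, Rossi 2/2, Jensen 1/1, Kapoor 1/1.

10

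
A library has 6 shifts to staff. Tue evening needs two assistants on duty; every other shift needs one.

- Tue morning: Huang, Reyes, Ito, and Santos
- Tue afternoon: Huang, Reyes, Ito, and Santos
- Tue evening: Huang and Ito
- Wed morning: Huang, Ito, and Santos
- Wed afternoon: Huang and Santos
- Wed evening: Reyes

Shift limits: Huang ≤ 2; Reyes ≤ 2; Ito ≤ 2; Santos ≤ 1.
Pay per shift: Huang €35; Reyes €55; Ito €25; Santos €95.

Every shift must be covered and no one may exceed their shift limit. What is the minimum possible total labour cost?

€325

Tue evening can only be covered by Huang and Ito, so that assignment is forced.
Wed evening can only be covered by Reyes, so that assignment is forced.
Picking the cheapest available assistant for each shift independently would cost €225, but that ignores the shift limits.
An optimal schedule: Tue morning→Reyes, Tue afternoon→Santos, Tue evening→Huang+Ito, Wed morning→Ito, Wed afternoon→Huang, Wed evening→Reyes.
Total: 55 + 95 + 35 + 25 + 25 + 35 + 55 = €325.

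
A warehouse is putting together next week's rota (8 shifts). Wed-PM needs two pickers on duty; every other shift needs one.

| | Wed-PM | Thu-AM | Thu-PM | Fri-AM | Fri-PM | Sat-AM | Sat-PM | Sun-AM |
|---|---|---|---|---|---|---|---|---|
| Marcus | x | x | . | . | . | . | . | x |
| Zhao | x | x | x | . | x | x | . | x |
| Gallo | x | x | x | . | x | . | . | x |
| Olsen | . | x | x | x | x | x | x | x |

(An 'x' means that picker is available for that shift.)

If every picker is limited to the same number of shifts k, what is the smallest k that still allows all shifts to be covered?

With 4 pickers and 9 worker-slots to fill, someone must work at least ⌈9/4⌉ = 3 shifts, so k ≥ 3.
k = 3 works: Wed-PM→Marcus+Zhao, Thu-AM→Marcus, Thu-PM→Zhao, Fri-AM→Olsen, Fri-PM→Gallo, Sat-AM→Zhao, Sat-PM→Olsen, Sun-AM→Marcus.
Loads: Marcus 3, Zhao 3, Gallo 1, Olsen 2 — all ≤ 3.

3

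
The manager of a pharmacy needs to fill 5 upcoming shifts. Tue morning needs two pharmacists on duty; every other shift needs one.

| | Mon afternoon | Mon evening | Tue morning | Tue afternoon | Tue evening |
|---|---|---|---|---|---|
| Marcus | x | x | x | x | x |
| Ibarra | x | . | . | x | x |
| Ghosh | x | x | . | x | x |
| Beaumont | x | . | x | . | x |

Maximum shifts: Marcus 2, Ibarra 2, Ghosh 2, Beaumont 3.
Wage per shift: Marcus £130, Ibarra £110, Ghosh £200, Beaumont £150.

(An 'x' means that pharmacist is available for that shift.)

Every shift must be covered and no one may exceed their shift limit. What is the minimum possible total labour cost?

Tue morning can only be covered by Marcus and Beaumont, so that assignment is forced.
Picking the cheapest available pharmacist for each shift independently would cost £740, but that ignores the shift limits.
An optimal schedule: Mon afternoon→Ibarra, Mon evening→Marcus, Tue morning→Marcus+Beaumont, Tue afternoon→Ibarra, Tue evening→Beaumont.
Total: 110 + 130 + 130 + 150 + 110 + 150 = £780.

£780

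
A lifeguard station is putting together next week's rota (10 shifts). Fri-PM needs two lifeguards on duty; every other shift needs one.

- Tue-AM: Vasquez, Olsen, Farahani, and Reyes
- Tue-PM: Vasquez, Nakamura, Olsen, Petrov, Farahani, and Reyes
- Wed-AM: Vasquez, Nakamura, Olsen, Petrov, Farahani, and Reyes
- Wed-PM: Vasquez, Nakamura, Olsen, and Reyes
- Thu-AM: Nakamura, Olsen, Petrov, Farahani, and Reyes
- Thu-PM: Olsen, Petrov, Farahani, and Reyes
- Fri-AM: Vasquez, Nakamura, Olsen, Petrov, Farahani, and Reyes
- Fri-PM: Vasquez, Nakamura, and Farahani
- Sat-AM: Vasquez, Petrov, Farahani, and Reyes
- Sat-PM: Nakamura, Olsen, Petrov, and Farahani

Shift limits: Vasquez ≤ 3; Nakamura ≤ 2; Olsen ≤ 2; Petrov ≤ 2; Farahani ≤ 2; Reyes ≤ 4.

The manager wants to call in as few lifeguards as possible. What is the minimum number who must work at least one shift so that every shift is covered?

4

11 slots to fill and no one can take more than 4, so at least ⌈11/4⌉ = 3 lifeguards are needed.
Any 3 lifeguards together have capacity at most 4+3+2 = 9 < 11 slots, so 3 can never suffice.
Vasquez, Nakamura, Olsen, and Reyes alone can cover everything: Tue-AM→Vasquez, Tue-PM→Reyes, Wed-AM→Reyes, Wed-PM→Reyes, Thu-AM→Olsen, Thu-PM→Olsen, Fri-AM→Reyes, Fri-PM→Vasquez+Nakamura, Sat-AM→Vasquez, Sat-PM→Nakamura.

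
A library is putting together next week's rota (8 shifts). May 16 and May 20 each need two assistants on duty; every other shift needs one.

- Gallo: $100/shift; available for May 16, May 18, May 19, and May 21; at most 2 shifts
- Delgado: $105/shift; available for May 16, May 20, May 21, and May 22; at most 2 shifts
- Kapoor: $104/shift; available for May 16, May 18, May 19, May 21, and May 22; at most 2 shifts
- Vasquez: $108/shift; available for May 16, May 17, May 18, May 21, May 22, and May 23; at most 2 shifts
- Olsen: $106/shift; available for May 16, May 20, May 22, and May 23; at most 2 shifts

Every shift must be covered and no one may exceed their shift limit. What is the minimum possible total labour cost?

May 17 can only be covered by Vasquez, so that assignment is forced.
May 20 can only be covered by Delgado and Olsen, so that assignment is forced.
Picking the cheapest available assistant for each shift independently would cost $1033, but that ignores the shift limits.
An optimal schedule: May 16→Kapoor+Olsen, May 17→Vasquez, May 18→Gallo, May 19→Gallo, May 20→Delgado+Olsen, May 21→Delgado, May 22→Kapoor, May 23→Vasquez.
Total: 104 + 106 + 108 + 100 + 100 + 105 + 106 + 105 + 104 + 108 = $1046.

$1046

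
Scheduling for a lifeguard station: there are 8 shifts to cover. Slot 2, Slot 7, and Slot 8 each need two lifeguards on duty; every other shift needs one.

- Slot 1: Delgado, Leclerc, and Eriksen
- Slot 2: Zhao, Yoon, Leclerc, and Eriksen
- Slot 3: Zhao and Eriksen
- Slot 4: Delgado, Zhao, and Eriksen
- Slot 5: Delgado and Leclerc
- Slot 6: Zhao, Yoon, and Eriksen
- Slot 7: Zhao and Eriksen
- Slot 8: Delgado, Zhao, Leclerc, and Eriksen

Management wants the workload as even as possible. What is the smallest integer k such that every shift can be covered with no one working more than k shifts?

3

With 5 lifeguards and 11 worker-slots to fill, someone must work at least ⌈11/5⌉ = 3 shifts, so k ≥ 3.
k = 3 works: Slot 1→Delgado, Slot 2→Yoon+Leclerc, Slot 3→Zhao, Slot 4→Delgado, Slot 5→Delgado, Slot 6→Zhao, Slot 7→Zhao+Eriksen, Slot 8→Leclerc+Eriksen.
Loads: Delgado 3, Zhao 3, Yoon 1, Leclerc 2, Eriksen 2 — all ≤ 3.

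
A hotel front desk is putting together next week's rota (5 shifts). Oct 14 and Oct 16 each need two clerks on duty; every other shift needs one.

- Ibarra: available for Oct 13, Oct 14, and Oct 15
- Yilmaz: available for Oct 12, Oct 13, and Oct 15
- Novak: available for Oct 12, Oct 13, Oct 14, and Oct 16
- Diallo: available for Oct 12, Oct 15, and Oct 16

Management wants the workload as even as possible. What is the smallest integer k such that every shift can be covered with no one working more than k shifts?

With 4 clerks and 7 worker-slots to fill, someone must work at least ⌈7/4⌉ = 2 shifts, so k ≥ 2.
k = 2 works: Oct 12→Yilmaz, Oct 13→Ibarra, Oct 14→Ibarra+Novak, Oct 15→Yilmaz, Oct 16→Novak+Diallo.
Loads: Ibarra 2, Yilmaz 2, Novak 2, Diallo 1 — all ≤ 2.

2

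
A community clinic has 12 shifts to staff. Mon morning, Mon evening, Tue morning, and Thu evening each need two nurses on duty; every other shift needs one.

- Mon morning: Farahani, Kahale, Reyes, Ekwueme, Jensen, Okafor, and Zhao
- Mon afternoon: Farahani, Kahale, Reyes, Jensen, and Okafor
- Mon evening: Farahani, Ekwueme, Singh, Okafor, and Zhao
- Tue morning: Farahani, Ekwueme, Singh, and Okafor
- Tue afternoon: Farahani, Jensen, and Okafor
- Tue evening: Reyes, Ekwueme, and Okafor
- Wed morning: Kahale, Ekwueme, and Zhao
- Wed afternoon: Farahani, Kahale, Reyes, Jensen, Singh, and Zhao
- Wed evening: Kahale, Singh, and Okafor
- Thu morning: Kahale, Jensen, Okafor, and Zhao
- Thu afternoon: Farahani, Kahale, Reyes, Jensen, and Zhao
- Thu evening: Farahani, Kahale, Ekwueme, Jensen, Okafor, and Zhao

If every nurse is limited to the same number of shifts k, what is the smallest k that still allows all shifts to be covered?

2

With 8 nurses and 16 worker-slots to fill, someone must work at least ⌈16/8⌉ = 2 shifts, so k ≥ 2.
k = 2 works: Mon morning→Okafor+Zhao, Mon afternoon→Farahani, Mon evening→Ekwueme+Singh, Tue morning→Ekwueme+Singh, Tue afternoon→Farahani, Tue evening→Reyes, Wed morning→Kahale, Wed afternoon→Jensen, Wed evening→Kahale, Thu morning→Jensen, Thu afternoon→Reyes, Thu evening→Okafor+Zhao.
Loads: Farahani 2, Kahale 2, Reyes 2, Ekwueme 2, Jensen 2, Singh 2, Okafor 2, Zhao 2 — all ≤ 2.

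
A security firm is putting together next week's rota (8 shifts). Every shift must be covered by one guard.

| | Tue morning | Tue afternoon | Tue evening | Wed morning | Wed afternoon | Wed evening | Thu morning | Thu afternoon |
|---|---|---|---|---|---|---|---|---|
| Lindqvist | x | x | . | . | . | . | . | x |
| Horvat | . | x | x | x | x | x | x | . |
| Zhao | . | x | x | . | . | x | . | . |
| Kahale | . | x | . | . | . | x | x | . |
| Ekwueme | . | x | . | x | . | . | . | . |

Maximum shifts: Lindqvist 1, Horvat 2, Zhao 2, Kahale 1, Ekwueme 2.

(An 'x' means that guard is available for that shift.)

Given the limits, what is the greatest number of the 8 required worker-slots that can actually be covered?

Total capacity across all guards is 1+2+2+1+2 = 8, and 8 slots are needed, so at most 8 can be filled.
Shifts {Tue morning, Thu afternoon} need 2 slots but only Lindqvist are available for them, supplying at most 1 — so at least 1 slot must go unfilled.
An assignment achieving 7: Tue morning→Lindqvist, Tue afternoon→Zhao, Tue evening→Horvat, Wed morning→Ekwueme, Wed afternoon→Horvat, Wed evening→Zhao, Thu morning→Kahale.
Loads: Lindqvist 1/1, Horvat 2/2, Zhao 2/2, Kahale 1/1, Ekwueme 1/2.

7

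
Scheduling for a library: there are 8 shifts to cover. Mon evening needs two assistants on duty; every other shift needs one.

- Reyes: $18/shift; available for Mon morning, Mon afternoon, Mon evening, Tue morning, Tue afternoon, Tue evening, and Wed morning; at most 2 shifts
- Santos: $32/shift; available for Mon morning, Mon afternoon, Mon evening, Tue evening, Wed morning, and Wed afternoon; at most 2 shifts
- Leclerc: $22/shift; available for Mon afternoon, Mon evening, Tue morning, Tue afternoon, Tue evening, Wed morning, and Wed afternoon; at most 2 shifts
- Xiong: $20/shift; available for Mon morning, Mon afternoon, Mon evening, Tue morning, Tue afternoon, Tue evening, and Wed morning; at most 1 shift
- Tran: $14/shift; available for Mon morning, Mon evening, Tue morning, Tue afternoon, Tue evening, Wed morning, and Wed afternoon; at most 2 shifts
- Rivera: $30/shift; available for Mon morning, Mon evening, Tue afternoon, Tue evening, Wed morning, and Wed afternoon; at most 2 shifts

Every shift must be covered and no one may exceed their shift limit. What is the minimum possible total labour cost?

$188

Picking the cheapest available assistant for each shift independently would cost $134, but that ignores the shift limits.
An optimal schedule: Mon morning→Reyes, Mon afternoon→Reyes, Mon evening→Leclerc+Rivera, Tue morning→Tran, Tue afternoon→Xiong, Tue evening→Leclerc, Wed morning→Rivera, Wed afternoon→Tran.
Total: 18 + 18 + 22 + 30 + 14 + 20 + 22 + 30 + 14 = $188.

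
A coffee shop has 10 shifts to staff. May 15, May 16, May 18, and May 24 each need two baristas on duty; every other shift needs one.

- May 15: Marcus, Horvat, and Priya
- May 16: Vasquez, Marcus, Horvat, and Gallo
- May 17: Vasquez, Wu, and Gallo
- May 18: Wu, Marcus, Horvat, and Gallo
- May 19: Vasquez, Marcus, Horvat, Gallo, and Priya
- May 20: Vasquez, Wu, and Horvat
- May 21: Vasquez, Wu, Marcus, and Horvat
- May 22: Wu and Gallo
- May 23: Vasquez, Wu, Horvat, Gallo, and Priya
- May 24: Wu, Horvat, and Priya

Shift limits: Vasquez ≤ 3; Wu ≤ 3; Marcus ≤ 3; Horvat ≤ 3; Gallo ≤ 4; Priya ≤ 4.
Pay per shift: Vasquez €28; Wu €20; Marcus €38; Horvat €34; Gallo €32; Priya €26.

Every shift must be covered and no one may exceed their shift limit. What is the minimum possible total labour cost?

Picking the cheapest available barista for each shift independently would cost €344, but that ignores the shift limits.
An optimal schedule: May 15→Priya+Horvat, May 16→Vasquez+Gallo, May 17→Gallo, May 18→Wu+Gallo, May 19→Priya, May 20→Vasquez, May 21→Vasquez, May 22→Wu, May 23→Priya, May 24→Wu+Priya.
Total: 26 + 34 + 28 + 32 + 32 + 20 + 32 + 26 + 28 + 28 + 20 + 26 + 20 + 26 = €378.

€378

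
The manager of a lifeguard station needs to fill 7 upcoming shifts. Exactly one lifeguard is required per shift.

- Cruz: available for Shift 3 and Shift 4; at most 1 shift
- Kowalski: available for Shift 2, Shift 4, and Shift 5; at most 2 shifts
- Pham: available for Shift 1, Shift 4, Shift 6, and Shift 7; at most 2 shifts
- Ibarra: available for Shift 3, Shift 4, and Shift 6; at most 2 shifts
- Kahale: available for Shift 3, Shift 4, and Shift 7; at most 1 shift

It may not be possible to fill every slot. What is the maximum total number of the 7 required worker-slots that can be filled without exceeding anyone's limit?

7

Total capacity across all lifeguards is 1+2+2+2+1 = 8, and 7 slots are needed, so at most 7 can be filled.
An assignment achieving 7: Shift 1→Pham, Shift 2→Kowalski, Shift 3→Cruz, Shift 4→Ibarra, Shift 5→Kowalski, Shift 6→Pham, Shift 7→Kahale.
Loads: Cruz 1/1, Kowalski 2/2, Pham 2/2, Ibarra 1/2, Kahale 1/1.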